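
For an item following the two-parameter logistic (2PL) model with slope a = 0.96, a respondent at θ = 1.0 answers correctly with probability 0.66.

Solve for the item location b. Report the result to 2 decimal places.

P(θ) = 1 / (1 + exp(−a(θ − b)))
logit(0.66) = ln(0.66/0.34) = 0.6633
b = θ − logit/(a) = 1.0 − 0.6633/0.9600 = 0.3091

0.31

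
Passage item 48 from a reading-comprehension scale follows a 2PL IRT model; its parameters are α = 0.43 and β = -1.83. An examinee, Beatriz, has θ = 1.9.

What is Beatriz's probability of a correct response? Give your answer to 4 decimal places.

0.8326

P(θ) = 1 / (1 + exp(−α(θ − β)))
Exponent: 0.43 × (1.9 − (-1.83)) = 1.6039
1/(1 + e^{-1.6039}) = 0.8326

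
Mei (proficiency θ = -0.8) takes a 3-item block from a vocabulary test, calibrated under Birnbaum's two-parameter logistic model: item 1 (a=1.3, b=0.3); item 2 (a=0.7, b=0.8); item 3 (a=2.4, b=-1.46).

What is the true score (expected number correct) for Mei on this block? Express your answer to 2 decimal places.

P(θ) = 1 / (1 + exp(−a(θ − b)))
P_1 = 1/(1+e^{1.4300}) = 0.1931
P_2 = 1/(1+e^{1.1200}) = 0.2460
P_3 = 1/(1+e^{-1.5840}) = 0.8298
E[score] = 0.1931 + 0.2460 + 0.8298 = 1.2689

1.27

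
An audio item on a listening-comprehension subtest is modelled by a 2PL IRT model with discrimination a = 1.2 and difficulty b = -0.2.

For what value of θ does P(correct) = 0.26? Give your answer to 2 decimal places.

-1.07

P(θ) = 1 / (1 + exp(−a(θ − b)))
logit = ln(0.2600/0.7400) = -1.0460
θ = b + logit/(a) = -0.2 + (-1.0460)/1.2000 = -1.0716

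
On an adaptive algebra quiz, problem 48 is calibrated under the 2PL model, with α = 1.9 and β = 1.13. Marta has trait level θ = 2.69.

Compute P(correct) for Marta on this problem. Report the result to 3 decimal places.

0.951

P(θ) = 1 / (1 + exp(−α(θ − β)))
Exponent: 1.9 × (2.69 − 1.13) = 2.9640
1/(1 + e^{-2.9640}) = 0.9509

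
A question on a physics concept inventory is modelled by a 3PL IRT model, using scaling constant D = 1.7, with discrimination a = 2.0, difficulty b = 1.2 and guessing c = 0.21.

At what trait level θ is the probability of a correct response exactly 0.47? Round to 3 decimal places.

0.991

P(θ) = c + (1 − c) · 1 / (1 + exp(−D·a(θ − b)))
Remove guessing floor: (0.47 − 0.21)/(1 − 0.21) = 0.3291
logit = ln(0.3291/0.6709) = -0.7122
θ = b + logit/(1.7·a) = 1.2 + (-0.7122)/3.4000 = 0.9905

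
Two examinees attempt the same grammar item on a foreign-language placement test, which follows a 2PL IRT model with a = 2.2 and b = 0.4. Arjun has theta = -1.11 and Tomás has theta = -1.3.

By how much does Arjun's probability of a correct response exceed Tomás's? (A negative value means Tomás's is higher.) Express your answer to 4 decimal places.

0.0116

P(theta) = 1 / (1 + exp(−a(theta − b)))
P(Arjun) = 0.0348  [exponent -3.3220]
P(Tomás) = 0.0232  [exponent -3.7400]
Difference = 0.0348 − 0.0232 = 0.0116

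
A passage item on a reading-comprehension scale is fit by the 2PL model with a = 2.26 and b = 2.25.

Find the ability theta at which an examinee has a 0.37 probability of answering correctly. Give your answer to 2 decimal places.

2.01

P(theta) = 1 / (1 + exp(−a(theta − b)))
logit = ln(0.3700/0.6300) = -0.5322
theta = b + logit/(a) = 2.25 + (-0.5322)/2.2600 = 2.0145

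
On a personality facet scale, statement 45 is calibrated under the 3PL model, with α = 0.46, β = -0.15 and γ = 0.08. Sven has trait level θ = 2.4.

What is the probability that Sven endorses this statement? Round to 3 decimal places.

0.783

P(θ) = γ + (1 − γ) · 1 / (1 + exp(−α(θ − β)))
Exponent: 0.46 × (2.4 − (-0.15)) = 1.1730
1/(1 + e^{-1.1730}) = 0.7637
P = 0.08 + 0.92 × 0.7637 = 0.7826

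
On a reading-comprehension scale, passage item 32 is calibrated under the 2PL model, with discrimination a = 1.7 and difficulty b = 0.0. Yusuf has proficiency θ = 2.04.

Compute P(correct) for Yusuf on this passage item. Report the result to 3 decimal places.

P(θ) = 1 / (1 + exp(−a(θ − b)))
Exponent: 1.7 × (2.04 − 0.0) = 3.4680
1/(1 + e^{-3.4680}) = 0.9698

0.970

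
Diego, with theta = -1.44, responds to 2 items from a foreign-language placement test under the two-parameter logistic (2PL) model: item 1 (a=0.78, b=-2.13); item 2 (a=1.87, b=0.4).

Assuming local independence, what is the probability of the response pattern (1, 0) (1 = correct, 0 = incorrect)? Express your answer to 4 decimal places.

0.6118

P(theta) = 1 / (1 + exp(−a(theta − b)))
P_1 = 1/(1+e^{-0.5382}) = 0.6314
P_2 = 1/(1+e^{3.4408}) = 0.0310
L = P_1 × (1−P_2) = 0.6314 × 0.9690 = 0.61179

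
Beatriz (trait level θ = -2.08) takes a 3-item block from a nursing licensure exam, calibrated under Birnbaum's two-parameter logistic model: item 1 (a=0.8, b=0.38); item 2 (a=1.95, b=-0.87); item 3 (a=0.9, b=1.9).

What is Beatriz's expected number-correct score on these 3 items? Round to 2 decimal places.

P(θ) = 1 / (1 + exp(−a(θ − b)))
P_1 = 1/(1+e^{1.9680}) = 0.1226
P_2 = 1/(1+e^{2.3595}) = 0.0863
P_3 = 1/(1+e^{3.5820}) = 0.0271
E[score] = 0.1226 + 0.0863 + 0.0271 = 0.2360

0.24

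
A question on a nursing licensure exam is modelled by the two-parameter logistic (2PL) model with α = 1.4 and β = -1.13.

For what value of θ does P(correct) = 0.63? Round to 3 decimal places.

P(θ) = 1 / (1 + exp(−α(θ − β)))
logit = ln(0.6300/0.3700) = 0.5322
θ = β + logit/(α) = -1.13 + 0.5322/1.4000 = -0.7498

-0.750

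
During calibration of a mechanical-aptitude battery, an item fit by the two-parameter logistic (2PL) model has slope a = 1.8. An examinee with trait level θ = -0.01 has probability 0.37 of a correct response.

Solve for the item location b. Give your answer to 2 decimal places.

P(θ) = 1 / (1 + exp(−a(θ − b)))
logit(0.37) = ln(0.37/0.63) = -0.5322
b = θ − logit/(a) = -0.01 − (-0.5322)/1.8000 = 0.2857

0.29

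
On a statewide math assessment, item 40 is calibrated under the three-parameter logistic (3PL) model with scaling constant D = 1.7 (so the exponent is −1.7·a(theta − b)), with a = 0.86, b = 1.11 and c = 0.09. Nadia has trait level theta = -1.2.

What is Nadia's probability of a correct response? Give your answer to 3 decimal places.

0.120

P(theta) = c + (1 − c) · 1 / (1 + exp(−D·a(theta − b)))
Exponent: 1.7 × 0.86 × (-1.2 − 1.11) = -3.3772
1/(1 + e^{3.3772}) = 0.0330
P = 0.09 + 0.91 × 0.0330 = 0.1200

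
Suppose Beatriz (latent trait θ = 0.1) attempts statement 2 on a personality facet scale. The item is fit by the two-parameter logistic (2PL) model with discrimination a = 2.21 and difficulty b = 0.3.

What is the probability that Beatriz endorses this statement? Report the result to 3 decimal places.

0.391

P(θ) = 1 / (1 + exp(−a(θ − b)))
Exponent: 2.21 × (0.1 − 0.3) = -0.4420
1/(1 + e^{0.4420}) = 0.3913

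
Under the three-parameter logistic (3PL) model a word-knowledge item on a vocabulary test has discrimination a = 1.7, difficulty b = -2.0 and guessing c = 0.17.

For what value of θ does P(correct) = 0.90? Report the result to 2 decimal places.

P(θ) = c + (1 − c) · 1 / (1 + exp(−a(θ − b)))
Remove guessing floor: (0.90 − 0.17)/(1 − 0.17) = 0.8795
logit = ln(0.8795/0.1205) = 1.9879
θ = b + logit/(a) = -2.0 + 1.9879/1.7000 = -0.8307

-0.83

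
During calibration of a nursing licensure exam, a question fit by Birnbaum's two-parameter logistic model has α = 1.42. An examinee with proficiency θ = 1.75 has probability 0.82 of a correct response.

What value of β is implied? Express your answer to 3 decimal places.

P(θ) = 1 / (1 + exp(−α(θ − β)))
logit(0.82) = ln(0.82/0.18) = 1.5163
β = θ − logit/(α) = 1.75 − 1.5163/1.4200 = 0.6821

0.682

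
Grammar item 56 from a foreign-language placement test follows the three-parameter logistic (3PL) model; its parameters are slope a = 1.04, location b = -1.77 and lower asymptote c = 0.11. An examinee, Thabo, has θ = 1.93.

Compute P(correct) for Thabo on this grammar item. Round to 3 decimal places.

0.981

P(θ) = c + (1 − c) · 1 / (1 + exp(−a(θ − b)))
Exponent: 1.04 × (1.93 − (-1.77)) = 3.8480
1/(1 + e^{-3.8480}) = 0.9791
P = 0.11 + 0.89 × 0.9791 = 0.9814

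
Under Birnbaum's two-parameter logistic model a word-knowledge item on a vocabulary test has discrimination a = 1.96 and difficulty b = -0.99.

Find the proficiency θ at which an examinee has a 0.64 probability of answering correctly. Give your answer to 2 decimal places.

P(θ) = 1 / (1 + exp(−a(θ − b)))
logit = ln(0.6400/0.3600) = 0.5754
θ = b + logit/(a) = -0.99 + 0.5754/1.9600 = -0.6964

-0.70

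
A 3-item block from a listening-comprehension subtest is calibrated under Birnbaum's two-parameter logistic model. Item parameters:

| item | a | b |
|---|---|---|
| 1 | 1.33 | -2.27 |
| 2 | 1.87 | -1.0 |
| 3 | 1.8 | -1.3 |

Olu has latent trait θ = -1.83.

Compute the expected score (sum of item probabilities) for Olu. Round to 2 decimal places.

P(θ) = 1 / (1 + exp(−a(θ − b)))
P_1 = 1/(1+e^{-0.5852}) = 0.6423
P_2 = 1/(1+e^{1.5521}) = 0.1748
P_3 = 1/(1+e^{0.9540}) = 0.2781
E[score] = 0.6423 + 0.1748 + 0.2781 = 1.0951

1.10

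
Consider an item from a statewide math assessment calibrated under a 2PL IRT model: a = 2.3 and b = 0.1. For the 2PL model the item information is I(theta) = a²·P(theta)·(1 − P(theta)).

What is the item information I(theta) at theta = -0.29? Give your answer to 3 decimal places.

P = 1/(1+e^{0.8970}) = 0.2897
P(1−P) = 0.2897 × 0.7103 = 0.2058
I = a² × P(1−P) = 2.3² × 0.2058 = 1.08847

1.088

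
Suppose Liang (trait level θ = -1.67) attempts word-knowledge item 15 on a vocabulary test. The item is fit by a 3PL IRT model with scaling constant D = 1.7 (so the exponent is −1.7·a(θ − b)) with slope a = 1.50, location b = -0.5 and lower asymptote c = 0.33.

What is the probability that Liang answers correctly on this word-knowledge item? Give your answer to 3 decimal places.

P(θ) = c + (1 − c) · 1 / (1 + exp(−D·a(θ − b)))
Exponent: 1.7 × 1.50 × (-1.67 − (-0.5)) = -2.9835
1/(1 + e^{2.9835}) = 0.0482
P = 0.33 + 0.67 × 0.0482 = 0.3623

0.362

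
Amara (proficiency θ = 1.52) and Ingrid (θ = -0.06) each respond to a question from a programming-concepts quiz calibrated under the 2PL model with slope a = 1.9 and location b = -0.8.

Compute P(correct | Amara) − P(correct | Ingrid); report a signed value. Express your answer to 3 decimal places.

P(θ) = 1 / (1 + exp(−a(θ − b)))
P(Amara) = 0.9880  [exponent 4.4080]
P(Ingrid) = 0.8031  [exponent 1.4060]
Difference = 0.9880 − 0.8031 = 0.1848

0.185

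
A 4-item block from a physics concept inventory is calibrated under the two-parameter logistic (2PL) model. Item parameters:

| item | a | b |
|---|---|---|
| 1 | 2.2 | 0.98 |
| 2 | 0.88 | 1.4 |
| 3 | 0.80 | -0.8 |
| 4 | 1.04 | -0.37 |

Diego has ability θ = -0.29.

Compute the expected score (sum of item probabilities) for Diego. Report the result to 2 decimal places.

1.36

P(θ) = 1 / (1 + exp(−a(θ − b)))
P_1 = 1/(1+e^{2.7940}) = 0.0576
P_2 = 1/(1+e^{1.4872}) = 0.1843
P_3 = 1/(1+e^{-0.4080}) = 0.6006
P_4 = 1/(1+e^{-0.0832}) = 0.5208
E[score] = 0.0576 + 0.1843 + 0.6006 + 0.5208 = 1.3634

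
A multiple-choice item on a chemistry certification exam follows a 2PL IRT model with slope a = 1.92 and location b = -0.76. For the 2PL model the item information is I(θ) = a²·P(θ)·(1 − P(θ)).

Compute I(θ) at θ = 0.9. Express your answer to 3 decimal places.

P = 1/(1+e^{-3.1872}) = 0.9603
P(1−P) = 0.9603 × 0.0397 = 0.0381
I = a² × P(1−P) = 1.92² × 0.0381 = 0.14037

0.140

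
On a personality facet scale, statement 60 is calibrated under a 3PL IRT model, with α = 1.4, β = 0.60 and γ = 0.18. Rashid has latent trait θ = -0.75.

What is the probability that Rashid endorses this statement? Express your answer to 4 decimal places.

0.2876

P(θ) = γ + (1 − γ) · 1 / (1 + exp(−α(θ − β)))
Exponent: 1.4 × (-0.75 − 0.60) = -1.8900
1/(1 + e^{1.8900}) = 0.1312
P = 0.18 + 0.82 × 0.1312 = 0.2876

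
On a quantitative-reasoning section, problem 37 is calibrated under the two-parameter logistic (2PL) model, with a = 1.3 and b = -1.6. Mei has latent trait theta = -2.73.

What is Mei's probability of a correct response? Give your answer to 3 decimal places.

P(theta) = 1 / (1 + exp(−a(theta − b)))
Exponent: 1.3 × (-2.73 − (-1.6)) = -1.4690
1/(1 + e^{1.4690}) = 0.1871

0.187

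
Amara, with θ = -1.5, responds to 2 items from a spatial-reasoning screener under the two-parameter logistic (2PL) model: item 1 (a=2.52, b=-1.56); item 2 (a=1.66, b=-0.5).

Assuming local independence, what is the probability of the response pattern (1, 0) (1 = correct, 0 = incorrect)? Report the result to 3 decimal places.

P(θ) = 1 / (1 + exp(−a(θ − b)))
P_1 = 1/(1+e^{-0.1512}) = 0.5377
P_2 = 1/(1+e^{1.6600}) = 0.1598
L = P_1 × (1−P_2) = 0.5377 × 0.8402 = 0.45182

0.452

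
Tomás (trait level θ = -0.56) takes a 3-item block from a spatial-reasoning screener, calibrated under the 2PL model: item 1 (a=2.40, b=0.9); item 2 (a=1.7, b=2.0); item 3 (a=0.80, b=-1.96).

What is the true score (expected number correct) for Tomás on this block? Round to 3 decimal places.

P(θ) = 1 / (1 + exp(−a(θ − b)))
P_1 = 1/(1+e^{3.5040}) = 0.0292
P_2 = 1/(1+e^{4.3520}) = 0.0127
P_3 = 1/(1+e^{-1.1200}) = 0.7540
E[score] = 0.0292 + 0.0127 + 0.7540 = 0.7959

0.796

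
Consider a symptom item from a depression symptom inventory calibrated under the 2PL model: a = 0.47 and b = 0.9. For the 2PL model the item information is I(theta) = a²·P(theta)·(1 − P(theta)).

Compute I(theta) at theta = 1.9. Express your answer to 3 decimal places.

0.052

P = 1/(1+e^{-0.4700}) = 0.6154
P(1−P) = 0.6154 × 0.3846 = 0.2367
I = a² × P(1−P) = 0.47² × 0.2367 = 0.05228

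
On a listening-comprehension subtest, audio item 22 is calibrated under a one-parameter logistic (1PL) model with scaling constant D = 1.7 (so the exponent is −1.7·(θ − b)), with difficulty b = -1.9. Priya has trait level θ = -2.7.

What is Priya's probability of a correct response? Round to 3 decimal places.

P(θ) = 1 / (1 + exp(−D·(θ − b)))
Exponent: 1.7 × (-2.7 − (-1.9)) = -1.3600
1/(1 + e^{1.3600}) = 0.2042
P = 0.2042

0.204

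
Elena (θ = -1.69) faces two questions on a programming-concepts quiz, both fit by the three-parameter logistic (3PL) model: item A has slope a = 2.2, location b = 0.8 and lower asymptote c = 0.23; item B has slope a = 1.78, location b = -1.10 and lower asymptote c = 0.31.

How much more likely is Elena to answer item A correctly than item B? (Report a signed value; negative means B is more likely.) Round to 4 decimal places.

P(θ) = c + (1 − c) · 1 / (1 + exp(−a(θ − b)))
P_A = 0.2332
P_B = 0.4888
P_A − P_B = -0.2556

-0.2556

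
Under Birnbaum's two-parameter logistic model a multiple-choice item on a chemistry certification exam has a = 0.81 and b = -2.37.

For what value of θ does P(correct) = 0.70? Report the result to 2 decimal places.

-1.32

P(θ) = 1 / (1 + exp(−a(θ − b)))
logit = ln(0.7000/0.3000) = 0.8473
θ = b + logit/(a) = -2.37 + 0.8473/0.8100 = -1.3240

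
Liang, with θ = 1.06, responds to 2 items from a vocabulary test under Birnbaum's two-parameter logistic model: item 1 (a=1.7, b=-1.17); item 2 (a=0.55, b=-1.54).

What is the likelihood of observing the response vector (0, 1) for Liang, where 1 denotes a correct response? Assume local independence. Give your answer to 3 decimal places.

P(θ) = 1 / (1 + exp(−a(θ − b)))
P_1 = 1/(1+e^{-3.7910}) = 0.9779
P_2 = 1/(1+e^{-1.4300}) = 0.8069
L = (1−P_1) × P_2 = 0.0221 × 0.8069 = 0.01781

0.018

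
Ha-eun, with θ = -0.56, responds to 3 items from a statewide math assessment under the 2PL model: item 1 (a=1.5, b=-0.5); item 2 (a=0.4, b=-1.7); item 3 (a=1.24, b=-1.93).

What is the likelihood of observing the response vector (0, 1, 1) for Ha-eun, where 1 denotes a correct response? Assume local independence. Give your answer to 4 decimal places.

0.2703

P(θ) = 1 / (1 + exp(−a(θ − b)))
P_1 = 1/(1+e^{0.0900}) = 0.4775
P_2 = 1/(1+e^{-0.4560}) = 0.6121
P_3 = 1/(1+e^{-1.6988}) = 0.8454
L = (1−P_1) × P_2 × P_3 = 0.5225 × 0.6121 × 0.8454 = 0.27035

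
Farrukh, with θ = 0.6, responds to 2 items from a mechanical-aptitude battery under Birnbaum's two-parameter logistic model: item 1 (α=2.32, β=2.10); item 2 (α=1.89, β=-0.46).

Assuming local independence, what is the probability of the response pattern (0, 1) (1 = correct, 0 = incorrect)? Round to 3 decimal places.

0.855

P(θ) = 1 / (1 + exp(−α(θ − β)))
P_1 = 1/(1+e^{3.4800}) = 0.0299
P_2 = 1/(1+e^{-2.0034}) = 0.8812
L = (1−P_1) × P_2 = 0.9701 × 0.8812 = 0.85482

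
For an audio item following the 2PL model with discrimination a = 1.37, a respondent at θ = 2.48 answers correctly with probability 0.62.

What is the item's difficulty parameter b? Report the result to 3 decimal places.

P(θ) = 1 / (1 + exp(−a(θ − b)))
logit(0.62) = ln(0.62/0.38) = 0.4895
b = θ − logit/(a) = 2.48 − 0.4895/1.3700 = 2.1227

2.123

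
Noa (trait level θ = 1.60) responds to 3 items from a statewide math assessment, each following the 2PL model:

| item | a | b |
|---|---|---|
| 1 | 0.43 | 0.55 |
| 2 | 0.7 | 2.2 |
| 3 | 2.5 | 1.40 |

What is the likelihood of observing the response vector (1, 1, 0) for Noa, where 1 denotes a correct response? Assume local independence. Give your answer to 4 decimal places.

P(θ) = 1 / (1 + exp(−a(θ − b)))
P_1 = 1/(1+e^{-0.4515}) = 0.6110
P_2 = 1/(1+e^{0.4200}) = 0.3965
P_3 = 1/(1+e^{-0.5000}) = 0.6225
L = P_1 × P_2 × (1−P_3) = 0.6110 × 0.3965 × 0.3775 = 0.09147

0.0915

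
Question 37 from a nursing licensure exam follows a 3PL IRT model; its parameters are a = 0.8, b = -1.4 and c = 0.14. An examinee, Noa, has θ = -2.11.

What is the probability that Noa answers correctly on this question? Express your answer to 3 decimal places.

0.451

P(θ) = c + (1 − c) · 1 / (1 + exp(−a(θ − b)))
Exponent: 0.8 × (-2.11 − (-1.4)) = -0.5680
1/(1 + e^{0.5680}) = 0.3617
P = 0.14 + 0.86 × 0.3617 = 0.4511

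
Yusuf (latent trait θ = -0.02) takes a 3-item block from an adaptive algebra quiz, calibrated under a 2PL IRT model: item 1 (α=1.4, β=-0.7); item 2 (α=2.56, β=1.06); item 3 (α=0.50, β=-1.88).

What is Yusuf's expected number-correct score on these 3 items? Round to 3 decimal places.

P(θ) = 1 / (1 + exp(−α(θ − β)))
P_1 = 1/(1+e^{-0.9520}) = 0.7215
P_2 = 1/(1+e^{2.7648}) = 0.0593
P_3 = 1/(1+e^{-0.9300}) = 0.7171
E[score] = 0.7215 + 0.0593 + 0.7171 = 1.4978

1.498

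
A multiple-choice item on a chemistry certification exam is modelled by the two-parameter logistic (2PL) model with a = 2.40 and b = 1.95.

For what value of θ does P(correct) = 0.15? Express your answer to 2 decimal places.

1.23

P(θ) = 1 / (1 + exp(−a(θ − b)))
logit = ln(0.1500/0.8500) = -1.7346
θ = b + logit/(a) = 1.95 + (-1.7346)/2.4000 = 1.2272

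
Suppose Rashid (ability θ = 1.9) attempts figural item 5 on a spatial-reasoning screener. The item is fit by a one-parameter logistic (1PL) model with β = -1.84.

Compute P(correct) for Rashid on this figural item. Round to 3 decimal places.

P(θ) = 1 / (1 + exp(−(θ − β)))
Exponent: (1.9 − (-1.84)) = 3.7400
1/(1 + e^{-3.7400}) = 0.9768
P = 0.9768

0.977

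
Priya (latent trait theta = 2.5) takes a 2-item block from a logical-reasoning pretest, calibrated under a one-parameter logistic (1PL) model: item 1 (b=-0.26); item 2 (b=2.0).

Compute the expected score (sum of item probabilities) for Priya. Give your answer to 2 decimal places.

1.56

P(theta) = 1 / (1 + exp(−(theta − b)))
P_1 = 1/(1+e^{-2.7600}) = 0.9405
P_2 = 1/(1+e^{-0.5000}) = 0.6225
E[score] = 0.9405 + 0.6225 = 1.5629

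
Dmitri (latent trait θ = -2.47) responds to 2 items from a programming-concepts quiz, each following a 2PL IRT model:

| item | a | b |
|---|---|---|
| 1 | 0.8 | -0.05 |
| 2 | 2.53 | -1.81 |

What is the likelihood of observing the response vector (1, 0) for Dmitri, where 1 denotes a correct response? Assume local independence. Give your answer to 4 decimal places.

P(θ) = 1 / (1 + exp(−a(θ − b)))
P_1 = 1/(1+e^{1.9360}) = 0.1261
P_2 = 1/(1+e^{1.6698}) = 0.1585
L = P_1 × (1−P_2) = 0.1261 × 0.8415 = 0.10611

0.1061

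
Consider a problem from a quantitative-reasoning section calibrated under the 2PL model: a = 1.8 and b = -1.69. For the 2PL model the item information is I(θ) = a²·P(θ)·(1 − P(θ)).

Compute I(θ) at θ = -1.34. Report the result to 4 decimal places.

P = 1/(1+e^{-0.6300}) = 0.6525
P(1−P) = 0.6525 × 0.3475 = 0.2267
I = a² × P(1−P) = 1.8² × 0.2267 = 0.73466

0.7347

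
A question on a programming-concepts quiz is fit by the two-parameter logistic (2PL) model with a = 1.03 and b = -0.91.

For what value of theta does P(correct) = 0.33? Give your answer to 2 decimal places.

P(theta) = 1 / (1 + exp(−a(theta − b)))
logit = ln(0.3300/0.6700) = -0.7082
theta = b + logit/(a) = -0.91 + (-0.7082)/1.0300 = -1.5976

-1.60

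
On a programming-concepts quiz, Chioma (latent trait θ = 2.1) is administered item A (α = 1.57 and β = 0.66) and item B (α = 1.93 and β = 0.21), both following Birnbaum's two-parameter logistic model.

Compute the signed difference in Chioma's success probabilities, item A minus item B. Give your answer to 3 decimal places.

P(θ) = 1 / (1 + exp(−α(θ − β)))
P_A = 0.9056
P_B = 0.9746
P_A − P_B = -0.0690

-0.069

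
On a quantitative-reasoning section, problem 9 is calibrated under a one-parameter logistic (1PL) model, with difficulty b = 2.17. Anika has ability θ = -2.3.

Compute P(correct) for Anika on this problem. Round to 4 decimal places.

P(θ) = 1 / (1 + exp(−(θ − b)))
Exponent: (-2.3 − 2.17) = -4.4700
1/(1 + e^{4.4700}) = 0.0113
P = 0.0113

0.0113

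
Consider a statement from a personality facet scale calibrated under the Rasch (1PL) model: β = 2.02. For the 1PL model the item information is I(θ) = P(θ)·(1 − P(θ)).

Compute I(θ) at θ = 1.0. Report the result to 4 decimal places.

0.1948

P = 1/(1+e^{1.0200}) = 0.2650
P(1−P) = 0.2650 × 0.7350 = 0.1948
I = P(1−P) = 0.19479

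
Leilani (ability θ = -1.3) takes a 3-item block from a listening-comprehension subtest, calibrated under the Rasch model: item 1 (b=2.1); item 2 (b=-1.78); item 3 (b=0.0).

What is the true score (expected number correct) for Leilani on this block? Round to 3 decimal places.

P(θ) = 1 / (1 + exp(−(θ − b)))
P_1 = 1/(1+e^{3.4000}) = 0.0323
P_2 = 1/(1+e^{-0.4800}) = 0.6177
P_3 = 1/(1+e^{1.3000}) = 0.2142
E[score] = 0.0323 + 0.6177 + 0.2142 = 0.8642

0.864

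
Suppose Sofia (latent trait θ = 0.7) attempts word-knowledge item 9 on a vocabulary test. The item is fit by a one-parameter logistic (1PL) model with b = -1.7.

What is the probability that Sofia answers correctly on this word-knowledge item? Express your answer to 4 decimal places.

P(θ) = 1 / (1 + exp(−(θ − b)))
Exponent: (0.7 − (-1.7)) = 2.4000
1/(1 + e^{-2.4000}) = 0.9168
P = 0.9168

0.9168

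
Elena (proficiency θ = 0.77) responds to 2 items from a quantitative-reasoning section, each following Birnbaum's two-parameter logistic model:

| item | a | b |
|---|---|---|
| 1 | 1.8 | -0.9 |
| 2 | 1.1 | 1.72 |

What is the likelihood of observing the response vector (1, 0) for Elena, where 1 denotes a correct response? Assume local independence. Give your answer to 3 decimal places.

P(θ) = 1 / (1 + exp(−a(θ − b)))
P_1 = 1/(1+e^{-3.0060}) = 0.9528
P_2 = 1/(1+e^{1.0450}) = 0.2602
L = P_1 × (1−P_2) = 0.9528 × 0.7398 = 0.70493

0.705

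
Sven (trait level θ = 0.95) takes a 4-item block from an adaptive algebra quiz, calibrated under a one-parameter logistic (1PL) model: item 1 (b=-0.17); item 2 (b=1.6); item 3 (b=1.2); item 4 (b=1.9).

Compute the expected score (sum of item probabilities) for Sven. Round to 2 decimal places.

1.81

P(θ) = 1 / (1 + exp(−(θ − b)))
P_1 = 1/(1+e^{-1.1200}) = 0.7540
P_2 = 1/(1+e^{0.6500}) = 0.3430
P_3 = 1/(1+e^{0.2500}) = 0.4378
P_4 = 1/(1+e^{0.9500}) = 0.2789
E[score] = 0.7540 + 0.3430 + 0.4378 + 0.2789 = 1.8137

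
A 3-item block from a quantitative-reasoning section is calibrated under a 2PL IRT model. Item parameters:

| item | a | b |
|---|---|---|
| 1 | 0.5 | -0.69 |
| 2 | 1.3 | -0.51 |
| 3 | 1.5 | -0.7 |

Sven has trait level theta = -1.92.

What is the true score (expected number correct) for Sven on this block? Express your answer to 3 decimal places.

0.627

P(theta) = 1 / (1 + exp(−a(theta − b)))
P_1 = 1/(1+e^{0.6150}) = 0.3509
P_2 = 1/(1+e^{1.8330}) = 0.1379
P_3 = 1/(1+e^{1.8300}) = 0.1382
E[score] = 0.3509 + 0.1379 + 0.1382 = 0.6270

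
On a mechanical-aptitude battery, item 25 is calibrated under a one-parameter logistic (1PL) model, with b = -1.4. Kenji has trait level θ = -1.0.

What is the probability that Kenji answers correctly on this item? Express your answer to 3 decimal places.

P(θ) = 1 / (1 + exp(−(θ − b)))
Exponent: (-1.0 − (-1.4)) = 0.4000
1/(1 + e^{-0.4000}) = 0.5987
P = 0.5987

0.599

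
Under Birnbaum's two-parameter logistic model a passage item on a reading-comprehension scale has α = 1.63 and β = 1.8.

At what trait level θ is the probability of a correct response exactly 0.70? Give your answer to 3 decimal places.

2.320

P(θ) = 1 / (1 + exp(−α(θ − β)))
logit = ln(0.7000/0.3000) = 0.8473
θ = β + logit/(α) = 1.8 + 0.8473/1.6300 = 2.3198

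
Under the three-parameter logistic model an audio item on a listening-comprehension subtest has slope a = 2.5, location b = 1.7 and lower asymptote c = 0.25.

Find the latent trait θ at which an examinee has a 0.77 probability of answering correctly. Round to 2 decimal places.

2.03

P(θ) = c + (1 − c) · 1 / (1 + exp(−a(θ − b)))
Remove guessing floor: (0.77 − 0.25)/(1 − 0.25) = 0.6933
logit = ln(0.6933/0.3067) = 0.8157
θ = b + logit/(a) = 1.7 + 0.8157/2.5000 = 2.0263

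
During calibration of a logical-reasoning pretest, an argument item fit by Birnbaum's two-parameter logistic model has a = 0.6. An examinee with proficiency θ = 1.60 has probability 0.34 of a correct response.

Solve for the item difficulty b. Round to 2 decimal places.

2.71

P(θ) = 1 / (1 + exp(−a(θ − b)))
logit(0.34) = ln(0.34/0.66) = -0.6633
b = θ − logit/(a) = 1.60 − (-0.6633)/0.6000 = 2.7055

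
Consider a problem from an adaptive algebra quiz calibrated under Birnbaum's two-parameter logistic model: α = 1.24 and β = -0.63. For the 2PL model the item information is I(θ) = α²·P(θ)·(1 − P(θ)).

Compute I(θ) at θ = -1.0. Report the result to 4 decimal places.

P = 1/(1+e^{0.4588}) = 0.3873
P(1−P) = 0.3873 × 0.6127 = 0.2373
I = α² × P(1−P) = 1.24² × 0.2373 = 0.36486

0.3649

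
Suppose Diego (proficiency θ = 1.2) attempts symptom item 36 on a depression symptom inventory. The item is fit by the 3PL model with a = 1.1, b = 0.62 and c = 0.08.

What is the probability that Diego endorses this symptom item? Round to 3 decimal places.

P(θ) = c + (1 − c) · 1 / (1 + exp(−a(θ − b)))
Exponent: 1.1 × (1.2 − 0.62) = 0.6380
1/(1 + e^{-0.6380}) = 0.6543
P = 0.08 + 0.92 × 0.6543 = 0.6820

0.682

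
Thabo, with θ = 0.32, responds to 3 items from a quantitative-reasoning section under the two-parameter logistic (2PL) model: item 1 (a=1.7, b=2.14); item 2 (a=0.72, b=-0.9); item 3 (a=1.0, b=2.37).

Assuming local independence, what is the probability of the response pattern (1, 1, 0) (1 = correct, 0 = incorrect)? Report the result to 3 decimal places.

P(θ) = 1 / (1 + exp(−a(θ − b)))
P_1 = 1/(1+e^{3.0940}) = 0.0434
P_2 = 1/(1+e^{-0.8784}) = 0.7065
P_3 = 1/(1+e^{2.0500}) = 0.1141
L = P_1 × P_2 × (1−P_3) = 0.0434 × 0.7065 × 0.8859 = 0.02714

0.027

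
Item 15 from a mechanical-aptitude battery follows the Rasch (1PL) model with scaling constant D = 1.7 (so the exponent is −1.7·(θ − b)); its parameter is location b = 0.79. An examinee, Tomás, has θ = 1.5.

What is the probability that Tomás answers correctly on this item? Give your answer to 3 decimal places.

0.770

P(θ) = 1 / (1 + exp(−D·(θ − b)))
Exponent: 1.7 × (1.5 − 0.79) = 1.2070
1/(1 + e^{-1.2070}) = 0.7698
P = 0.7698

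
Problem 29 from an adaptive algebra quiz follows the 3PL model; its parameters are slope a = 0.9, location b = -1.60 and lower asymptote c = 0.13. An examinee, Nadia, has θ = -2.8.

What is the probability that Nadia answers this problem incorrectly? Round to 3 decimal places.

P(θ) = c + (1 − c) · 1 / (1 + exp(−a(θ − b)))
Exponent: 0.9 × (-2.8 − (-1.60)) = -1.0800
1/(1 + e^{1.0800}) = 0.2535
P = 0.13 + 0.87 × 0.2535 = 0.3506
P(incorrect) = 1 − 0.3506 = 0.6494

0.649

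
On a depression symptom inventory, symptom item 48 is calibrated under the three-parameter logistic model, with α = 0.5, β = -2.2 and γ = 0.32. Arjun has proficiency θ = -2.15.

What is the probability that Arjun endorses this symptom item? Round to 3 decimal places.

0.664

P(θ) = γ + (1 − γ) · 1 / (1 + exp(−α(θ − β)))
Exponent: 0.5 × (-2.15 − (-2.2)) = 0.0250
1/(1 + e^{-0.0250}) = 0.5062
P = 0.32 + 0.68 × 0.5062 = 0.6642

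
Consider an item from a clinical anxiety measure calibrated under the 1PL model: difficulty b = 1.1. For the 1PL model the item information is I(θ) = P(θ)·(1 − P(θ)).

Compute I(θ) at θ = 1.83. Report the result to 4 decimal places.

0.2194

P = 1/(1+e^{-0.7300}) = 0.6748
P(1−P) = 0.6748 × 0.3252 = 0.2194
I = P(1−P) = 0.21944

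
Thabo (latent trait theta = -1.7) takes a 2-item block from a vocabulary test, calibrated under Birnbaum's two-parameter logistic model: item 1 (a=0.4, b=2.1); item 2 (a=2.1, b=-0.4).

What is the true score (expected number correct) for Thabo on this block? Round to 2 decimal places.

P(theta) = 1 / (1 + exp(−a(theta − b)))
P_1 = 1/(1+e^{1.5200}) = 0.1795
P_2 = 1/(1+e^{2.7300}) = 0.0612
E[score] = 0.1795 + 0.0612 = 0.2407

0.24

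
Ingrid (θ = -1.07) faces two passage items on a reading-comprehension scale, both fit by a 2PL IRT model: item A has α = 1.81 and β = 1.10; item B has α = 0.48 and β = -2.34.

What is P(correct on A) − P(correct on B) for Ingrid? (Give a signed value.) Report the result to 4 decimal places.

P(θ) = 1 / (1 + exp(−α(θ − β)))
P_A = 0.0193
P_B = 0.6478
P_A − P_B = -0.6285

-0.6285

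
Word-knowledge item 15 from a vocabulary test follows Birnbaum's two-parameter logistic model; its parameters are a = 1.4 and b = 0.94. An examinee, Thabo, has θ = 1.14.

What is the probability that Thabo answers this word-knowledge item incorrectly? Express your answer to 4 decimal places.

P(θ) = 1 / (1 + exp(−a(θ − b)))
Exponent: 1.4 × (1.14 − 0.94) = 0.2800
1/(1 + e^{-0.2800}) = 0.5695
P(incorrect) = 1 − 0.5695 = 0.4305

0.4305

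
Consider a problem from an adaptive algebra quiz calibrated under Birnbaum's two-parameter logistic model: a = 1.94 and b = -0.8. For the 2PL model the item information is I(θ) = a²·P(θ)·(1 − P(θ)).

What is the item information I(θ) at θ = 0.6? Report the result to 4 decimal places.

0.2190

P = 1/(1+e^{-2.7160}) = 0.9380
P(1−P) = 0.9380 × 0.0620 = 0.0582
I = a² × P(1−P) = 1.94² × 0.0582 = 0.21899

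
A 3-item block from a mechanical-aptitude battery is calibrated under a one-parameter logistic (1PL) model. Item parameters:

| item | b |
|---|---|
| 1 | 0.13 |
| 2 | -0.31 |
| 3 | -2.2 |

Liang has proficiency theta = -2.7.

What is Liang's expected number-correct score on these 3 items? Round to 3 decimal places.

0.517

P(theta) = 1 / (1 + exp(−(theta − b)))
P_1 = 1/(1+e^{2.8300}) = 0.0557
P_2 = 1/(1+e^{2.3900}) = 0.0839
P_3 = 1/(1+e^{0.5000}) = 0.3775
E[score] = 0.0557 + 0.0839 + 0.3775 = 0.5172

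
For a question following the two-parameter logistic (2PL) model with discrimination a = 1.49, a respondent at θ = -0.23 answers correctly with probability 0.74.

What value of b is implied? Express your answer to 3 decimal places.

-0.932

P(θ) = 1 / (1 + exp(−a(θ − b)))
logit(0.74) = ln(0.74/0.26) = 1.0460
b = θ − logit/(a) = -0.23 − 1.0460/1.4900 = -0.9320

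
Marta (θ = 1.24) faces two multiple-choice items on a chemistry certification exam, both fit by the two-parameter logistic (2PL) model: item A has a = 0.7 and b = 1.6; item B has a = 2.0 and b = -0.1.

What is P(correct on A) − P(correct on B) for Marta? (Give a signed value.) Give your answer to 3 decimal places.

P(θ) = 1 / (1 + exp(−a(θ − b)))
P_A = 0.4373
P_B = 0.9358
P_A − P_B = -0.4985

-0.499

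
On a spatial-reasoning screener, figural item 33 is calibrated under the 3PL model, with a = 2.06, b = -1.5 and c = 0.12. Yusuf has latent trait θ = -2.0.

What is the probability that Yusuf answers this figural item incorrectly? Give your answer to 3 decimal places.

P(θ) = c + (1 − c) · 1 / (1 + exp(−a(θ − b)))
Exponent: 2.06 × (-2.0 − (-1.5)) = -1.0300
1/(1 + e^{1.0300}) = 0.2631
P = 0.12 + 0.88 × 0.2631 = 0.3515
P(incorrect) = 1 − 0.3515 = 0.6485

0.648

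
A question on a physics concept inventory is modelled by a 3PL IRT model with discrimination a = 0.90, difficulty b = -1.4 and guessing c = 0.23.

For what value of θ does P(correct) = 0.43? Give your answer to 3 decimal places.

-2.564

P(θ) = c + (1 − c) · 1 / (1 + exp(−a(θ − b)))
Remove guessing floor: (0.43 − 0.23)/(1 − 0.23) = 0.2597
logit = ln(0.2597/0.7403) = -1.0473
θ = b + logit/(a) = -1.4 + (-1.0473)/0.9000 = -2.5637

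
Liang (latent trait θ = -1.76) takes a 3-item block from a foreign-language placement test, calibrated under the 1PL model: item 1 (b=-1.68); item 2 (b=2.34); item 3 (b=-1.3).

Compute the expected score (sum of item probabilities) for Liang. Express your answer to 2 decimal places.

0.88

P(θ) = 1 / (1 + exp(−(θ − b)))
P_1 = 1/(1+e^{0.0800}) = 0.4800
P_2 = 1/(1+e^{4.1000}) = 0.0163
P_3 = 1/(1+e^{0.4600}) = 0.3870
E[score] = 0.4800 + 0.0163 + 0.3870 = 0.8833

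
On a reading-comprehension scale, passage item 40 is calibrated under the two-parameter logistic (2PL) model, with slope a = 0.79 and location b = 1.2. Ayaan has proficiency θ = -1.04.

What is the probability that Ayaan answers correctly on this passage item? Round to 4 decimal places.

0.1456

P(θ) = 1 / (1 + exp(−a(θ − b)))
Exponent: 0.79 × (-1.04 − 1.2) = -1.7696
1/(1 + e^{1.7696}) = 0.1456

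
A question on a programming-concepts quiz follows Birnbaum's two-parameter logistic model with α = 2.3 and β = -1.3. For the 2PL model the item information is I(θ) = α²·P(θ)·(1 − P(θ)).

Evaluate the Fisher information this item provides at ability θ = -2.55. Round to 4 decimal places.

P = 1/(1+e^{2.8750}) = 0.0534
P(1−P) = 0.0534 × 0.9466 = 0.0506
I = α² × P(1−P) = 2.3² × 0.0506 = 0.26742

0.2674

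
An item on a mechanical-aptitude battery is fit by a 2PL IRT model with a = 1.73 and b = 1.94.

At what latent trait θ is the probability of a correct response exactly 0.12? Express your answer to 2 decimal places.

P(θ) = 1 / (1 + exp(−a(θ − b)))
logit = ln(0.1200/0.8800) = -1.9924
θ = b + logit/(a) = 1.94 + (-1.9924)/1.7300 = 0.7883

0.79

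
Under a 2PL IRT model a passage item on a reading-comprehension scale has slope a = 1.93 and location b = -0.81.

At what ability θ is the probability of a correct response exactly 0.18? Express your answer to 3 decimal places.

-1.596

P(θ) = 1 / (1 + exp(−a(θ − b)))
logit = ln(0.1800/0.8200) = -1.5163
θ = b + logit/(a) = -0.81 + (-1.5163)/1.9300 = -1.5957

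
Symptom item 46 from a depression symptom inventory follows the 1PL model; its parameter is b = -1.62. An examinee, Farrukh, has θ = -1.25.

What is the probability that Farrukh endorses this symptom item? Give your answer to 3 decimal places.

0.591

P(θ) = 1 / (1 + exp(−(θ − b)))
Exponent: (-1.25 − (-1.62)) = 0.3700
1/(1 + e^{-0.3700}) = 0.5915
P = 0.5915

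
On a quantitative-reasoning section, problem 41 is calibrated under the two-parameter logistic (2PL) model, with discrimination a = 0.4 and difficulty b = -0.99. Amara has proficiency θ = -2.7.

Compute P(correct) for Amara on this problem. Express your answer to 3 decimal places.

0.335

P(θ) = 1 / (1 + exp(−a(θ − b)))
Exponent: 0.4 × (-2.7 − (-0.99)) = -0.6840
1/(1 + e^{0.6840}) = 0.3354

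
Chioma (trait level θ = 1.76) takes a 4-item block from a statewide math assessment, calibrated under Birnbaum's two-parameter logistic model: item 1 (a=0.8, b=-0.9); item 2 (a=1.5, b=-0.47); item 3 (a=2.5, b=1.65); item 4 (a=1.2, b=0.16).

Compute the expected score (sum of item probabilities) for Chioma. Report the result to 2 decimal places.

P(θ) = 1 / (1 + exp(−a(θ − b)))
P_1 = 1/(1+e^{-2.1280}) = 0.8936
P_2 = 1/(1+e^{-3.3450}) = 0.9659
P_3 = 1/(1+e^{-0.2750}) = 0.5683
P_4 = 1/(1+e^{-1.9200}) = 0.8721
E[score] = 0.8936 + 0.9659 + 0.5683 + 0.8721 = 3.3000

3.30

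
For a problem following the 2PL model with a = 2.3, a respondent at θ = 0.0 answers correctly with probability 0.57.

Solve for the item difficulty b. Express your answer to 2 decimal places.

P(θ) = 1 / (1 + exp(−a(θ − b)))
logit(0.57) = ln(0.57/0.43) = 0.2819
b = θ − logit/(a) = 0.0 − 0.2819/2.3000 = -0.1225

-0.12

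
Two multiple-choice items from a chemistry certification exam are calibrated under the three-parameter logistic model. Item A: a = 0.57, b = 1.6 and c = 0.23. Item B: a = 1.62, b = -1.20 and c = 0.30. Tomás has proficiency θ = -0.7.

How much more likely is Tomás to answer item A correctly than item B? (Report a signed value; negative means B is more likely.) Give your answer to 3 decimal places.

-0.391

P(θ) = c + (1 − c) · 1 / (1 + exp(−a(θ − b)))
P_A = 0.3935
P_B = 0.7845
P_A − P_B = -0.3910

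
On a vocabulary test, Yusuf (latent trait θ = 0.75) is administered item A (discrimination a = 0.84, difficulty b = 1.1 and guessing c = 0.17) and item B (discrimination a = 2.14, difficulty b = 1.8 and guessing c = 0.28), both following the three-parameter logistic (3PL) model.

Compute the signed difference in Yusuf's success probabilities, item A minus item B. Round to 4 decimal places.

0.1756

P(θ) = c + (1 − c) · 1 / (1 + exp(−a(θ − b)))
P_A = 0.5244
P_B = 0.3488
P_A − P_B = 0.1756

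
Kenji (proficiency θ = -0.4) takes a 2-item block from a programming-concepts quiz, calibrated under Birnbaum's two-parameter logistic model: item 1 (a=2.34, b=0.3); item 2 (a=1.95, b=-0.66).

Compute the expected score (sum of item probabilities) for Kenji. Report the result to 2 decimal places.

P(θ) = 1 / (1 + exp(−a(θ − b)))
P_1 = 1/(1+e^{1.6380}) = 0.1627
P_2 = 1/(1+e^{-0.5070}) = 0.6241
E[score] = 0.1627 + 0.6241 = 0.7868

0.79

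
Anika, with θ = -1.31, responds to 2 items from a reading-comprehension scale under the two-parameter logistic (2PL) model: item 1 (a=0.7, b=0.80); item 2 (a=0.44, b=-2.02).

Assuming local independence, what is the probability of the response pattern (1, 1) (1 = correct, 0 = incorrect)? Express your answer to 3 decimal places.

P(θ) = 1 / (1 + exp(−a(θ − b)))
P_1 = 1/(1+e^{1.4770}) = 0.1859
P_2 = 1/(1+e^{-0.3124}) = 0.5775
L = P_1 × P_2 = 0.1859 × 0.5775 = 0.10734

0.107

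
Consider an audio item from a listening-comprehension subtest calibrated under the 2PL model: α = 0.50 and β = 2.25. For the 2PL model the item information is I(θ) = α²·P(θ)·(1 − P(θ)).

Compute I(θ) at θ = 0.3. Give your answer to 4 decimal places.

P = 1/(1+e^{0.9750}) = 0.2739
P(1−P) = 0.2739 × 0.7261 = 0.1989
I = α² × P(1−P) = 0.50² × 0.1989 = 0.04972

0.0497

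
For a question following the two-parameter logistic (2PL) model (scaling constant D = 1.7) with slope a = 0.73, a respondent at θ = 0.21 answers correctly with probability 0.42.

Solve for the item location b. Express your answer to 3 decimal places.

0.470

P(θ) = 1 / (1 + exp(−D·a(θ − b)))
logit(0.42) = ln(0.42/0.58) = -0.3228
b = θ − logit/(1.7·a) = 0.21 − (-0.3228)/1.2410 = 0.4701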